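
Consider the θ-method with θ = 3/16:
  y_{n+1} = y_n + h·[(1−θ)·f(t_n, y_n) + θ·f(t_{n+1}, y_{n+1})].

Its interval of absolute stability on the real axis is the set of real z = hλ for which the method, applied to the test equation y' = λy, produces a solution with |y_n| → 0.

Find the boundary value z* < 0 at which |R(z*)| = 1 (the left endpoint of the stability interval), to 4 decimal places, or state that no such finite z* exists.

On y'=λy, z=hλ:
  y_{n+1} = y_n + z·[13/16·y_n + 3/16·y_{n+1}] ⇒ (1 − 3/16z)y_{n+1} = (1 + 13/16z)y_n
  so R(z) = (1 + 13/16z)/(1 − 3/16z).

Need |R(x)|<1, x<0.
x=-0.61: |R|=0.4526
R=−1: 1+13/16x = −1+3/16x ⇒ -5/8x=2 ⇒ x=2/(-5/8)=-3.2000
Confirm numerically:
  x=-2.925: |R|=0.88900 <1
  x=-2.762: |R|=0.81965 <1
  x=-2.653: |R|=0.77169 <1
  x=-3.759: |R|=1.20493 >1
  x=-3.309: |R|=1.04204 >1
  x=-3.307: |R|=1.04128 >1
So |R|<1 on (-3.2000, 0).

left endpoint -3.2000.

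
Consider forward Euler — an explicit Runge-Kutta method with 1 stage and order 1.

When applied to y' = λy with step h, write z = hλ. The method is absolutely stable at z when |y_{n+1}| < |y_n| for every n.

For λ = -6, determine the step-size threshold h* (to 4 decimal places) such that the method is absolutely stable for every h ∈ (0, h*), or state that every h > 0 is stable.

(-2.0000,0); λ=-6 ⇒ h* = 0.3333.

Set f=λy, z=hλ:
  order 1, 1-stage ⇒ R(z)=1+z
  (e.g. R(-1.32)=-0.32000, |R|=0.32000)

Need |R(x)|<1, x<0.
x=-1.32: |R|=0.3200
|R(-2.12)|=1.1200 |R(-0.84)|=0.1600 |R(-0.8)|=0.2000
Bisect:
  x_lo=-2.5505 |R|=1.5505  x_hi=-0.2555 |R|=0.7445
  mid=-1.40303 |R|=0.40303 →hi
  mid=-1.97678 |R|=0.97678 →hi
  mid=-2.26366 |R|=1.26366 →lo
  mid=-2.12022 |R|=1.12022 →lo
  mid=-2.04850 |R|=1.04850 →lo
  mid=-2.01264 |R|=1.01264 →lo
  mid=-1.99471 |R|=0.99471 →hi
  ...
  [-2.00003,-1.99989] ⇒ x*=-2.0000
So |R|<1 on (-2.0000, 0).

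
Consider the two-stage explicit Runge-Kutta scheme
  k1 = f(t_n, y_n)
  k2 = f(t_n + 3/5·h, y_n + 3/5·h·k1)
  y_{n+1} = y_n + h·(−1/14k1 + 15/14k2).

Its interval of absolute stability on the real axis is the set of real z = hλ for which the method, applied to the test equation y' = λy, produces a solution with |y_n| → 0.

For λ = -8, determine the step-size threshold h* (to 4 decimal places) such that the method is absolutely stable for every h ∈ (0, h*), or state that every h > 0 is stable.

Test eqn y'=λy, z=hλ:
  k1=λy_n ⇒ h·k1=z·y_n;  k2=λ(1+3/5z)y_n ⇒ h·k2=z(1+3/5z)y_n
  y_{n+1}/y_n = 1 − 1/14z + 15/14z(1+3/5z) = 1 + z + 9/14z²
  so R(z) = 1 + z + 9/14z².

Solve |R(x)|<1 on ℝ⁻.
x=-0.89: |R|=0.6192
R=1: x+9/14x²=0 ⇒ x=−14/9=-1.5556; min R=1−1/(4·9/14)=0.6111>−1
Confirm numerically:
  x=-1.272: |R|=0.76813 <1
  x=-1.244: |R|=0.75084 <1
  x=-1.190: |R|=0.72035 <1
  x=-0.863: |R|=0.61578 <1
  x=-1.668: |R|=1.12057 >1
  x=-1.641: |R|=1.09014 >1
So |R|<1 on (-1.5556, 0).

(-1.5556,0); λ=-8 ⇒ h* = (14/9)/8 = 0.1944.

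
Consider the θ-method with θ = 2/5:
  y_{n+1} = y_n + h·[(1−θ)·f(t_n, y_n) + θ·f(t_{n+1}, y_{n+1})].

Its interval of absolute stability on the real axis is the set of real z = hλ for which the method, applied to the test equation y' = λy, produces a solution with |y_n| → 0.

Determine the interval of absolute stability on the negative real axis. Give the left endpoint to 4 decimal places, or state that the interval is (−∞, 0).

With y'=λy (z=hλ):
  y_{n+1} = y_n + z·[3/5·y_n + 2/5·y_{n+1}] ⇒ (1 − 2/5z)y_{n+1} = (1 + 3/5z)y_n
  Hence R(z) = (1 + 3/5z)/(1 − 2/5z).

Find x<0 with |R(x)|<1.
x=-0.82: |R|=0.3825
R=−1: 1+3/5x = −1+2/5x ⇒ -1/5x=2 ⇒ x=2/(-1/5)=-10.0000
Confirm numerically:
  x=-8.058: |R|=0.90803 <1
  x=-8.051: |R|=0.90764 <1
  x=-6.999: |R|=0.84204 <1
  x=-5.685: |R|=0.73641 <1
  x=-10.593: |R|=1.02265 >1
  x=-10.467: |R|=1.01801 >1
Stable set (-10.0000, 0).

z∈(-10.0000,0).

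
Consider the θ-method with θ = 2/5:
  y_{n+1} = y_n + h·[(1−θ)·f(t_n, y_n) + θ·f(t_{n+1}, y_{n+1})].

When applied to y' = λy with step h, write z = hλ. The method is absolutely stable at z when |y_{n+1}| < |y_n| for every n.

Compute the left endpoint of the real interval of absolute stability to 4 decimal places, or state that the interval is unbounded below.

z* = -10.0000.

Set f=λy, z=hλ:
  y_{n+1} = y_n + z·[3/5·y_n + 2/5·y_{n+1}] ⇒ (1 − 2/5z)y_{n+1} = (1 + 3/5z)y_n
  R(z) = (1 + 3/5z)/(1 − 2/5z).

Find x<0 with |R(x)|<1.
x=-1.06: |R|=0.2556
R=−1: 1+3/5x = −1+2/5x ⇒ -1/5x=2 ⇒ x=2/(-1/5)=-10.0000
Confirm numerically:
  x=-7.929: |R|=0.90071 <1
  x=-7.342: |R|=0.86497 <1
  x=-6.993: |R|=0.84162 <1
  x=-6.468: |R|=0.80308 <1
  x=-10.301: |R|=1.01176 >1
  x=-10.205: |R|=1.00807 >1
  x=-10.158: |R|=1.00624 >1
Stable set (-10.0000, 0).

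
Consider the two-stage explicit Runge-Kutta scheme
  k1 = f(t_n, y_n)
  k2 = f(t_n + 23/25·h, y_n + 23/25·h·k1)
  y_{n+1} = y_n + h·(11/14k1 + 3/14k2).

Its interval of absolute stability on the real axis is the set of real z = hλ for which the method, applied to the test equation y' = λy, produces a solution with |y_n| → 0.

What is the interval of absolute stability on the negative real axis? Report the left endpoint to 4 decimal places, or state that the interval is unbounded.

Test eqn y'=λy, z=hλ:
  k1=λy_n ⇒ h·k1=z·y_n;  k2=λ(1+23/25z)y_n ⇒ h·k2=z(1+23/25z)y_n
  y_{n+1}/y_n = 1 + 11/14z + 3/14z(1+23/25z) = 1 + z + 69/350z²
  ⇒ R(z) = 1 + z + 69/350z².

Boundary: |R(x)|=1, x<0.
x=-1.53: |R|=0.0685
R=1: x+69/350x²=0 ⇒ x=−350/69=-5.0725; min R=1−1/(4·69/350)=-0.2681>−1
Confirm numerically:
  x=-3.958: |R|=0.13039 <1
  x=-3.788: |R|=0.04079 <1
  x=-3.151: |R|=0.19361 <1
  x=-5.390: |R|=1.33741 >1
  x=-5.094: |R|=1.02163 >1
Interval (-5.0725, 0).

z∈(-5.0725,0).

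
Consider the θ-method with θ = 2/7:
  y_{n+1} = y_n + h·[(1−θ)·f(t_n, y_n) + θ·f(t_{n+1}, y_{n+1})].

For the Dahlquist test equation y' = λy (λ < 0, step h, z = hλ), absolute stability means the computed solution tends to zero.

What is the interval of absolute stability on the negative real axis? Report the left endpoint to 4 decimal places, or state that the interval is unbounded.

(-4.6667, 0).

Test eqn y'=λy, z=hλ:
  y_{n+1} = y_n + z·[5/7·y_n + 2/7·y_{n+1}] ⇒ (1 − 2/7z)y_{n+1} = (1 + 5/7z)y_n
  so R(z) = (1 + 5/7z)/(1 − 2/7z).

Boundary: |R(x)|=1, x<0.
x=-0.75: |R|=0.3824
R=−1: 1+5/7x = −1+2/7x ⇒ -3/7x=2 ⇒ x=2/(-3/7)=-4.6667
Confirm numerically:
  x=-2.974: |R|=0.60782 <1
  x=-2.626: |R|=0.50033 <1
  x=-2.597: |R|=0.49082 <1
  x=-4.987: |R|=1.05662 >1
  x=-4.961: |R|=1.05218 >1
  x=-4.691: |R|=1.00446 >1
Interval (-4.6667, 0).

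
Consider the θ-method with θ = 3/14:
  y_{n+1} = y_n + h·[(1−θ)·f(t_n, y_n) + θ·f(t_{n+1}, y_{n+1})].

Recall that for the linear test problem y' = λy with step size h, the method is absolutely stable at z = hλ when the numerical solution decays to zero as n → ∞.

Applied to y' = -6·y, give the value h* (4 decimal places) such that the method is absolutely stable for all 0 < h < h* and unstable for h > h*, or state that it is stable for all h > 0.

Set f=λy, z=hλ:
  y_{n+1} = y_n + z·[11/14·y_n + 3/14·y_{n+1}] ⇒ (1 − 3/14z)y_{n+1} = (1 + 11/14z)y_n
  R(z) = (1 + 11/14z)/(1 − 3/14z).

Solve |R(x)|<1 on ℝ⁻.
x=-1.63: |R|=0.2080
R=−1: 1+11/14x = −1+3/14x ⇒ -4/7x=2 ⇒ x=2/(-4/7)=-3.5000
Confirm numerically:
  x=-3.464: |R|=0.98819 <1
  x=-3.289: |R|=0.92927 <1
  x=-2.040: |R|=0.41948 <1
  x=-1.800: |R|=0.29897 <1
  x=-4.007: |R|=1.15587 >1
  x=-3.905: |R|=1.12600 >1
  x=-3.741: |R|=1.07644 >1
Interval (-3.5000, 0).

(-3.5000,0); λ=-6 ⇒ h* = (7/2)/6 = 0.5833.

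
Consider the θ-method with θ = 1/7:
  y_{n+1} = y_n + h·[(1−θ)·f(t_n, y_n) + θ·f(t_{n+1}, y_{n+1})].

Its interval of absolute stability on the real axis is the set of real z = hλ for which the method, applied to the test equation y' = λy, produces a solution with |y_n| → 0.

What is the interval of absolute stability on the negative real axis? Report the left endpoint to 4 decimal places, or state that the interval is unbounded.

(-2.8000, 0).

With y'=λy (z=hλ):
  y_{n+1} = y_n + z·[6/7·y_n + 1/7·y_{n+1}] ⇒ (1 − 1/7z)y_{n+1} = (1 + 6/7z)y_n
  ⇒ R(z) = (1 + 6/7z)/(1 − 1/7z).

Solve |R(x)|<1 on ℝ⁻.
x=-0.45: |R|=0.5772
R=−1: 1+6/7x = −1+1/7x ⇒ -5/7x=2 ⇒ x=2/(-5/7)=-2.8000
Confirm numerically:
  x=-2.423: |R|=0.79996 <1
  x=-2.091: |R|=0.61005 <1
  x=-1.691: |R|=0.36198 <1
  x=-1.331: |R|=0.11835 <1
  x=-3.200: |R|=1.19608 >1
  x=-3.114: |R|=1.15523 >1
Interval (-2.8000, 0).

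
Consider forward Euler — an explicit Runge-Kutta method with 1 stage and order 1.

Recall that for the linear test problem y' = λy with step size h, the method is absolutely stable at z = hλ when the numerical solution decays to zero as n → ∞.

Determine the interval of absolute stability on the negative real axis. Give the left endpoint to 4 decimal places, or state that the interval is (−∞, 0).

(-2.0000, 0).

Test eqn y'=λy, z=hλ:
  order 1, 1-stage ⇒ R(z)=1+z
  (e.g. R(-1.55)=-0.55000, |R|=0.55000)

Find x<0 with |R(x)|<1.
x=-1.55: |R|=0.5500
|R(-2.32)|=1.3200 |R(-1.84)|=0.8400 |R(-0.94)|=0.0600
Bisect:
  x_lo=-2.6228 |R|=1.6228  x_hi=-0.1047 |R|=0.8953
  mid=-1.36375 |R|=0.36375 →hi
  mid=-1.99329 |R|=0.99329 →hi
  mid=-2.30806 |R|=1.30806 →lo
  mid=-2.15068 |R|=1.15068 →lo
  mid=-2.07199 |R|=1.07199 →lo
  mid=-2.03264 |R|=1.03264 →lo
  mid=-2.01297 |R|=1.01297 →lo
  mid=-2.00313 |R|=1.00313 →lo
  mid=-1.99821 |R|=0.99821 →hi
  mid=-2.00067 |R|=1.00067 →lo
  ...
  [-2.00006,-1.99990] ⇒ x*=-2.0000
So |R|<1 on (-2.0000, 0).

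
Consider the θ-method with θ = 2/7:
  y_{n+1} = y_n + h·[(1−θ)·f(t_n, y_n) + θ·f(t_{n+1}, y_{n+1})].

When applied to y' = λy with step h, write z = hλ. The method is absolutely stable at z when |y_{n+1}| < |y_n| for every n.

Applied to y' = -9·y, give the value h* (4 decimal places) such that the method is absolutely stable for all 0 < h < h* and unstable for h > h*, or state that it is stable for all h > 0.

(-4.6667,0); λ=-9 ⇒ h* = (14/3)/9 = 0.5185.

With y'=λy (z=hλ):
  y_{n+1} = y_n + z·[5/7·y_n + 2/7·y_{n+1}] ⇒ (1 − 2/7z)y_{n+1} = (1 + 5/7z)y_n
  R(z) = (1 + 5/7z)/(1 − 2/7z).

Need |R(x)|<1, x<0.
x=-0.63: |R|=0.4661
R=−1: 1+5/7x = −1+2/7x ⇒ -3/7x=2 ⇒ x=2/(-3/7)=-4.6667
Confirm numerically:
  x=-4.618: |R|=0.99101 <1
  x=-4.447: |R|=0.95854 <1
  x=-2.286: |R|=0.38282 <1
  x=-2.154: |R|=0.33339 <1
  x=-4.997: |R|=1.05831 >1
  x=-4.805: |R|=1.02498 >1
  x=-4.801: |R|=1.02427 >1
Stable set (-4.6667, 0).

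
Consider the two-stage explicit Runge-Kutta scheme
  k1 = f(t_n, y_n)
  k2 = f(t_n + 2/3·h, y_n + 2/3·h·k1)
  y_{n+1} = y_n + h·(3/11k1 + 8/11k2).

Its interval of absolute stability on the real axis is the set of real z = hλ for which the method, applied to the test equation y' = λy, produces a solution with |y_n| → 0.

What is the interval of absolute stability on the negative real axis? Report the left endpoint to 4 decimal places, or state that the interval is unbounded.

Test eqn y'=λy, z=hλ:
  k1=λy_n ⇒ h·k1=z·y_n;  k2=λ(1+2/3z)y_n ⇒ h·k2=z(1+2/3z)y_n
  y_{n+1}/y_n = 1 + 3/11z + 8/11z(1+2/3z) = 1 + z + 16/33z²
  Hence R(z) = 1 + z + 16/33z².

Need |R(x)|<1, x<0.
x=-1.17: |R|=0.4937
R=1: x+16/33x²=0 ⇒ x=−33/16=-2.0625; min R=1−1/(4·16/33)=0.4844>−1
Confirm numerically:
  x=-1.149: |R|=0.49110 <1
  x=-0.965: |R|=0.48650 <1
  x=-0.938: |R|=0.48859 <1
  x=-2.634: |R|=1.72986 >1
  x=-2.214: |R|=1.16263 >1
So |R|<1 on (-2.0625, 0).

(-2.0625, 0).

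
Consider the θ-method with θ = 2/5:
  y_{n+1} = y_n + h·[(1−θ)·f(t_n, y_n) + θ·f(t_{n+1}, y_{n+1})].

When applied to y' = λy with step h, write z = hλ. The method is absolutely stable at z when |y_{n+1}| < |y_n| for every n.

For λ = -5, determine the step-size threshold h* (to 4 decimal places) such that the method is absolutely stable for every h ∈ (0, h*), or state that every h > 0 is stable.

(-10.0000,0); λ=-5 ⇒ h* = (10)/5 = 2.0000.

On y'=λy, z=hλ:
  y_{n+1} = y_n + z·[3/5·y_n + 2/5·y_{n+1}] ⇒ (1 − 2/5z)y_{n+1} = (1 + 3/5z)y_n
  Hence R(z) = (1 + 3/5z)/(1 − 2/5z).

Find x<0 with |R(x)|<1.
x=-1.27: |R|=0.1578
R=−1: 1+3/5x = −1+2/5x ⇒ -1/5x=2 ⇒ x=2/(-1/5)=-10.0000
Confirm numerically:
  x=-9.040: |R|=0.95841 <1
  x=-8.340: |R|=0.92343 <1
  x=-7.575: |R|=0.87965 <1
  x=-10.445: |R|=1.01719 >1
  x=-10.409: |R|=1.01584 >1
  x=-10.185: |R|=1.00729 >1
Stable set (-10.0000, 0).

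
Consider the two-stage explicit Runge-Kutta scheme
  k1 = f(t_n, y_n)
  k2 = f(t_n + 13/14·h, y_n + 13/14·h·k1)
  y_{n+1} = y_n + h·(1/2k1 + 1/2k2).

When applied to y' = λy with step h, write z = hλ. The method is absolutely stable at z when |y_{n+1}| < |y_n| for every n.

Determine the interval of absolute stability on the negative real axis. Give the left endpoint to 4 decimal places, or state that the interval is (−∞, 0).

(-2.1538, 0).

With y'=λy (z=hλ):
  k1=λy_n ⇒ h·k1=z·y_n;  k2=λ(1+13/14z)y_n ⇒ h·k2=z(1+13/14z)y_n
  y_{n+1}/y_n = 1 + 1/2z + 1/2z(1+13/14z) = 1 + z + 13/28z²
  Hence R(z) = 1 + z + 13/28z².

Solve |R(x)|<1 on ℝ⁻.
x=-1.71: |R|=0.6476
R=1: x+13/28x²=0 ⇒ x=−28/13=-2.1538; min R=1−1/(4·13/28)=0.4615>−1
Confirm numerically:
  x=-2.022: |R|=0.87622 <1
  x=-1.186: |R|=0.46706 <1
  x=-1.048: |R|=0.46193 <1
  x=-0.951: |R|=0.46890 <1
  x=-2.713: |R|=1.70431 >1
  x=-2.455: |R|=1.34326 >1
Stable set (-2.1538, 0).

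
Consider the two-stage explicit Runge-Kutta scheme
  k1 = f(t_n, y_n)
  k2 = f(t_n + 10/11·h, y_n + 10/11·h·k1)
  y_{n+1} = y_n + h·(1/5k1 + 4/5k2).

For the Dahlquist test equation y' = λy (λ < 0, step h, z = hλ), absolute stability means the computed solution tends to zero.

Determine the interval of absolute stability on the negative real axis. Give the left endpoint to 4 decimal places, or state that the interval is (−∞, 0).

Test eqn y'=λy, z=hλ:
  k1=λy_n ⇒ h·k1=z·y_n;  k2=λ(1+10/11z)y_n ⇒ h·k2=z(1+10/11z)y_n
  y_{n+1}/y_n = 1 + 1/5z + 4/5z(1+10/11z) = 1 + z + 8/11z²
  ⇒ R(z) = 1 + z + 8/11z².

Solve |R(x)|<1 on ℝ⁻.
x=-0.3: |R|=0.7655
R=1: x+8/11x²=0 ⇒ x=−11/8=-1.3750; min R=1−1/(4·8/11)=0.6562>−1
Confirm numerically:
  x=-1.304: |R|=0.93267 <1
  x=-1.065: |R|=0.75989 <1
  x=-0.931: |R|=0.69937 <1
  x=-0.847: |R|=0.67475 <1
  x=-1.650: |R|=1.33000 >1
  x=-1.623: |R|=1.29273 >1
  x=-1.557: |R|=1.20609 >1
Stable set (-1.3750, 0).

z∈(-1.3750,0).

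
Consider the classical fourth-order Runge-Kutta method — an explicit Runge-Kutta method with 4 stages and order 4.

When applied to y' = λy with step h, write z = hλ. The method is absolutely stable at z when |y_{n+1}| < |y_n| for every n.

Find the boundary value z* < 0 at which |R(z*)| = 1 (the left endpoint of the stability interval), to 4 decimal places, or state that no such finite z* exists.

left endpoint -2.7853.

With y'=λy (z=hλ):
  order 4, 4-stage ⇒ R(z)=1+z+z^2/2+z^3/6+z^4/24
  (e.g. R(-0.61)=0.54399, |R|=0.54399)

Solve |R(x)|<1 on ℝ⁻.
x=-0.61: |R|=0.5440
|R(-2.68)|=0.8525 |R(-2.56)|=0.7102 |R(-0.6)|=0.5494
Bisect:
  x_lo=-3.1445 |R|=1.6910  x_hi=-0.1490 |R|=0.8616
  mid=-1.64672 |R|=0.27128 →hi
  mid=-2.39560 |R|=0.55478 →hi
  mid=-2.77003 |R|=0.97723 →hi
  mid=-2.95725 |R|=1.29176 →lo
  mid=-2.86364 |R|=1.12469 →lo
  mid=-2.81684 |R|=1.04861 →lo
  mid=-2.79343 |R|=1.01234 →lo
  mid=-2.78173 |R|=0.99465 →hi
  ...
  [-2.78539,-2.78521] ⇒ x*=-2.7853
So |R|<1 on (-2.7853, 0).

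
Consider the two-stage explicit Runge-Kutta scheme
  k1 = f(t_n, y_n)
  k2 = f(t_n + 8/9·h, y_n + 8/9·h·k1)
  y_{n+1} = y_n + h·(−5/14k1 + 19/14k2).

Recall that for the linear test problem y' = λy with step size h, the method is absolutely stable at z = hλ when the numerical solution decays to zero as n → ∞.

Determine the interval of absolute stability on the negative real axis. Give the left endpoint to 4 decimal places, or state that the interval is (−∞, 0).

(-0.8289, 0).

Test eqn y'=λy, z=hλ:
  k1=λy_n ⇒ h·k1=z·y_n;  k2=λ(1+8/9z)y_n ⇒ h·k2=z(1+8/9z)y_n
  y_{n+1}/y_n = 1 − 5/14z + 19/14z(1+8/9z) = 1 + z + 76/63z²
  R(z) = 1 + z + 76/63z².

Solve |R(x)|<1 on ℝ⁻.
x=-1.38: |R|=1.9174
R=1: x+76/63x²=0 ⇒ x=−63/76=-0.8289; min R=1−1/(4·76/63)=0.7928>−1
Confirm numerically:
  x=-0.788: |R|=0.96108 <1
  x=-0.623: |R|=0.84522 <1
  x=-0.525: |R|=0.80750 <1
  x=-0.479: |R|=0.79779 <1
  x=-1.182: |R|=1.50342 >1
  x=-1.094: |R|=1.34980 >1
Interval (-0.8289, 0).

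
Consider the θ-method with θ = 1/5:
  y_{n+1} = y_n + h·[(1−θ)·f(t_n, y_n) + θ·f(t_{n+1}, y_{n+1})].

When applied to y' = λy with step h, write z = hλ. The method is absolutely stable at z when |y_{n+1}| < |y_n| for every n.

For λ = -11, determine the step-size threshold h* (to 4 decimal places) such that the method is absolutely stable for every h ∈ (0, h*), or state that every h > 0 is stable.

(-3.3333,0); λ=-11 ⇒ h* = (10/3)/11 = 0.3030.

On y'=λy, z=hλ:
  y_{n+1} = y_n + z·[4/5·y_n + 1/5·y_{n+1}] ⇒ (1 − 1/5z)y_{n+1} = (1 + 4/5z)y_n
  R(z) = (1 + 4/5z)/(1 − 1/5z).

Find x<0 with |R(x)|<1.
x=-0.78: |R|=0.3253
R=−1: 1+4/5x = −1+1/5x ⇒ -3/5x=2 ⇒ x=2/(-3/5)=-3.3333
Confirm numerically:
  x=-2.604: |R|=0.71226 <1
  x=-2.404: |R|=0.62345 <1
  x=-2.160: |R|=0.50838 <1
  x=-2.046: |R|=0.45189 <1
  x=-3.900: |R|=1.19101 >1
  x=-3.786: |R|=1.15456 >1
  x=-3.710: |R|=1.12974 >1
So |R|<1 on (-3.3333, 0).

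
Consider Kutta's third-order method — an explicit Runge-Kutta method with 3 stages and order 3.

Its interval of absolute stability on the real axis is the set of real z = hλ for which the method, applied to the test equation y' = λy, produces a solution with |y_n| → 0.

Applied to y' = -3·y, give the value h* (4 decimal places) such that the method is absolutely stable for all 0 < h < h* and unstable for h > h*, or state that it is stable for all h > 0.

(-2.5127,0); λ=-3 ⇒ h* = 0.8376.

With y'=λy (z=hλ):
  order 3, 3-stage ⇒ R(z)=1+z+z^2/2+z^3/6
  (e.g. R(-1.71)=-0.08132, |R|=0.08132)

Boundary: |R(x)|=1, x<0.
x=-1.71: |R|=0.0813
|R(-2.89)|=1.7369 |R(-0.89)|=0.3886 |R(-0.51)|=0.5979
Bisect:
  x_lo=-2.8618 |R|=1.6731  x_hi=-0.1991 |R|=0.8194
  mid=-1.53044 |R|=0.04324 →hi
  mid=-2.19612 |R|=0.54994 →hi
  mid=-2.52895 |R|=1.02685 →lo
  mid=-2.36254 |R|=0.76953 →hi
  mid=-2.44575 |R|=0.89318 →hi
  mid=-2.48735 |R|=0.95873 →hi
  mid=-2.50815 |R|=0.99246 →hi
  mid=-2.51855 |R|=1.00958 →lo
  ...
  [-2.51287,-2.51270] ⇒ x*=-2.5127
Stable set (-2.5127, 0).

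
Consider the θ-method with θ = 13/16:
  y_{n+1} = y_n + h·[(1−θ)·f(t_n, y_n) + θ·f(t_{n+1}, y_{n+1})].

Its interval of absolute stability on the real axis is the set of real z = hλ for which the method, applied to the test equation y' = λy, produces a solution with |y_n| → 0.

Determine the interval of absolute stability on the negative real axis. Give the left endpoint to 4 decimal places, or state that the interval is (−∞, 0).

Set f=λy, z=hλ:
  y_{n+1} = y_n + z·[3/16·y_n + 13/16·y_{n+1}] ⇒ (1 − 13/16z)y_{n+1} = (1 + 3/16z)y_n
  Hence R(z) = (1 + 3/16z)/(1 − 13/16z).

Solve |R(x)|<1 on ℝ⁻.
x=-1.22: |R|=0.3873
x=-2: |R|=0.2381
x=-10: |R|=0.0959
x=-100: |R|=0.2158
θ=13/16≥1/2 ⇒ |1+3/16x|<|1−13/16x| ∀x<0 ⇒ stable on all of ℝ⁻.

(−∞, 0) — no finite endpoint.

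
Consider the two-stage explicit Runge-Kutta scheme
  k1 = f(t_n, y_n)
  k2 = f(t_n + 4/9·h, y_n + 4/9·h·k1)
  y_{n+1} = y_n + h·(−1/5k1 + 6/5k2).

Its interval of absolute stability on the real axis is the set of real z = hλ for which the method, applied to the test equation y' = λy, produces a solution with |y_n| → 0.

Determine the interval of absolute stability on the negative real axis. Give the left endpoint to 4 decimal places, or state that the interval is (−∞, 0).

(-1.8750, 0).

With y'=λy (z=hλ):
  k1=λy_n ⇒ h·k1=z·y_n;  k2=λ(1+4/9z)y_n ⇒ h·k2=z(1+4/9z)y_n
  y_{n+1}/y_n = 1 − 1/5z + 6/5z(1+4/9z) = 1 + z + 8/15z²
  R(z) = 1 + z + 8/15z².

Boundary: |R(x)|=1, x<0.
x=-1.54: |R|=0.7249
R=1: x+8/15x²=0 ⇒ x=−15/8=-1.8750; min R=1−1/(4·8/15)=0.5312>−1
Confirm numerically:
  x=-1.706: |R|=0.84623 <1
  x=-1.655: |R|=0.80581 <1
  x=-1.141: |R|=0.55334 <1
  x=-2.462: |R|=1.77077 >1
  x=-2.411: |R|=1.68922 >1
Interval (-1.8750, 0).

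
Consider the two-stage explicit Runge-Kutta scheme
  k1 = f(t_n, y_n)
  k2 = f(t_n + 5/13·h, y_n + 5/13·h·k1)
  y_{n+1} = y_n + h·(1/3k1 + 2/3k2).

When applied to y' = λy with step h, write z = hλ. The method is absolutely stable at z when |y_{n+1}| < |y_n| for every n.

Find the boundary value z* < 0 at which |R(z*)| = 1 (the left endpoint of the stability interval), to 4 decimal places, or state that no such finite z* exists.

On y'=λy, z=hλ:
  k1=λy_n ⇒ h·k1=z·y_n;  k2=λ(1+5/13z)y_n ⇒ h·k2=z(1+5/13z)y_n
  y_{n+1}/y_n = 1 + 1/3z + 2/3z(1+5/13z) = 1 + z + 10/39z²
  Hence R(z) = 1 + z + 10/39z².

Solve |R(x)|<1 on ℝ⁻.
x=-1.63: |R|=0.0513
R=1: x+10/39x²=0 ⇒ x=−39/10=-3.9000; min R=1−1/(4·10/39)=0.0250>−1
Confirm numerically:
  x=-3.804: |R|=0.90636 <1
  x=-3.415: |R|=0.57531 <1
  x=-3.325: |R|=0.50978 <1
  x=-4.208: |R|=1.33232 >1
  x=-4.174: |R|=1.29325 >1
Stable set (-3.9000, 0).

left endpoint -3.9000.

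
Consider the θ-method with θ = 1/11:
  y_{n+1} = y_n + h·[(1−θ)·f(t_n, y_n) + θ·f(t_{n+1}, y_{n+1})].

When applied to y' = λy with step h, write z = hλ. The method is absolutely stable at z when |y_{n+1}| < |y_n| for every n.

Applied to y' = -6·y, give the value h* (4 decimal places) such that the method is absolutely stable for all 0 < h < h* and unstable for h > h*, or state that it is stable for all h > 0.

(-2.4444,0); λ=-6 ⇒ h* = (22/9)/6 = 0.4074.

With y'=λy (z=hλ):
  y_{n+1} = y_n + z·[10/11·y_n + 1/11·y_{n+1}] ⇒ (1 − 1/11z)y_{n+1} = (1 + 10/11z)y_n
  so R(z) = (1 + 10/11z)/(1 − 1/11z).

Boundary: |R(x)|=1, x<0.
x=-1.7: |R|=0.4724
R=−1: 1+10/11x = −1+1/11x ⇒ -9/11x=2 ⇒ x=2/(-9/11)=-2.4444
Confirm numerically:
  x=-2.384: |R|=0.95935 <1
  x=-1.812: |R|=0.55573 <1
  x=-1.261: |R|=0.13131 <1
  x=-1.203: |R|=0.08441 <1
  x=-2.996: |R|=1.35467 >1
  x=-2.936: |R|=1.31745 >1
  x=-2.765: |R|=1.20959 >1
Interval (-2.4444, 0).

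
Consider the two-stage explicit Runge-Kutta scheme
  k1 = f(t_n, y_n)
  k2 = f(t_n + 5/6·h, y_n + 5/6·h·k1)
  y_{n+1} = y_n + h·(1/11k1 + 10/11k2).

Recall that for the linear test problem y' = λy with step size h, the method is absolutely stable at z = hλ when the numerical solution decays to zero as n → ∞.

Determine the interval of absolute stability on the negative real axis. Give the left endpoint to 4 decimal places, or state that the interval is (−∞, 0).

Test eqn y'=λy, z=hλ:
  k1=λy_n ⇒ h·k1=z·y_n;  k2=λ(1+5/6z)y_n ⇒ h·k2=z(1+5/6z)y_n
  y_{n+1}/y_n = 1 + 1/11z + 10/11z(1+5/6z) = 1 + z + 25/33z²
  so R(z) = 1 + z + 25/33z².

Need |R(x)|<1, x<0.
x=-1.04: |R|=0.7794
R=1: x+25/33x²=0 ⇒ x=−33/25=-1.3200; min R=1−1/(4·25/33)=0.6700>−1
Confirm numerically:
  x=-1.282: |R|=0.96309 <1
  x=-1.123: |R|=0.83240 <1
  x=-0.561: |R|=0.67742 <1
  x=-1.586: |R|=1.31960 >1
  x=-1.473: |R|=1.17073 >1
  x=-1.470: |R|=1.16705 >1
Stable set (-1.3200, 0).

z∈(-1.3200,0).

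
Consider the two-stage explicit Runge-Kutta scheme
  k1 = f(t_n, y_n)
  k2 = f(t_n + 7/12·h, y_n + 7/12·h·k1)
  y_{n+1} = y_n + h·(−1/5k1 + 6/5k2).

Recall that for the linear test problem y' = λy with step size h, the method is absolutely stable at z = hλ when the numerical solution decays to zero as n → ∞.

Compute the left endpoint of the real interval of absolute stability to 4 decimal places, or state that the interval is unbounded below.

On y'=λy, z=hλ:
  k1=λy_n ⇒ h·k1=z·y_n;  k2=λ(1+7/12z)y_n ⇒ h·k2=z(1+7/12z)y_n
  y_{n+1}/y_n = 1 − 1/5z + 6/5z(1+7/12z) = 1 + z + 7/10z²
  Hence R(z) = 1 + z + 7/10z².

Solve |R(x)|<1 on ℝ⁻.
x=-0.95: |R|=0.6817
R=1: x+7/10x²=0 ⇒ x=−10/7=-1.4286; min R=1−1/(4·7/10)=0.6429>−1
Confirm numerically:
  x=-1.288: |R|=0.87326 <1
  x=-0.934: |R|=0.67665 <1
  x=-0.800: |R|=0.64800 <1
  x=-0.574: |R|=0.65663 <1
  x=-1.965: |R|=1.73786 >1
  x=-1.861: |R|=1.56332 >1
So |R|<1 on (-1.4286, 0).

left endpoint -1.4286.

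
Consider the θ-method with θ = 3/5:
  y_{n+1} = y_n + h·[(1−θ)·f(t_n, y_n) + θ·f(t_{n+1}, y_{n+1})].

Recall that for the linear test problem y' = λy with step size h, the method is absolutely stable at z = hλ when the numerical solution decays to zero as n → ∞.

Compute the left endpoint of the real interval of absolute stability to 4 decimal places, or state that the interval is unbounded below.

On y'=λy, z=hλ:
  y_{n+1} = y_n + z·[2/5·y_n + 3/5·y_{n+1}] ⇒ (1 − 3/5z)y_{n+1} = (1 + 2/5z)y_n
  Hence R(z) = (1 + 2/5z)/(1 − 3/5z).

Boundary: |R(x)|=1, x<0.
x=-1.21: |R|=0.2990
x=-2: |R|=0.0909
x=-10: |R|=0.4286
x=-100: |R|=0.6393
θ=3/5≥1/2 ⇒ |1+2/5x|<|1−3/5x| ∀x<0 ⇒ unbounded interval.

(−∞, 0) — no finite endpoint.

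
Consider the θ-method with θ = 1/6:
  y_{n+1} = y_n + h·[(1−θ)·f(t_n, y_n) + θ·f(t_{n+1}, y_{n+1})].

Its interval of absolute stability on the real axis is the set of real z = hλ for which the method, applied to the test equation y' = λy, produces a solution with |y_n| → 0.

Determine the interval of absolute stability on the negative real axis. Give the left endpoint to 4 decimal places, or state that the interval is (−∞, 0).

z∈(-3.0000,0).

On y'=λy, z=hλ:
  y_{n+1} = y_n + z·[5/6·y_n + 1/6·y_{n+1}] ⇒ (1 − 1/6z)y_{n+1} = (1 + 5/6z)y_n
  Hence R(z) = (1 + 5/6z)/(1 − 1/6z).

Need |R(x)|<1, x<0.
x=-1.18: |R|=0.0139
R=−1: 1+5/6x = −1+1/6x ⇒ -2/3x=2 ⇒ x=2/(-2/3)=-3.0000
Confirm numerically:
  x=-2.863: |R|=0.93817 <1
  x=-2.253: |R|=0.63795 <1
  x=-1.354: |R|=0.10470 <1
  x=-1.287: |R|=0.05970 <1
  x=-3.181: |R|=1.07886 >1
  x=-3.028: |R|=1.01241 >1
Interval (-3.0000, 0).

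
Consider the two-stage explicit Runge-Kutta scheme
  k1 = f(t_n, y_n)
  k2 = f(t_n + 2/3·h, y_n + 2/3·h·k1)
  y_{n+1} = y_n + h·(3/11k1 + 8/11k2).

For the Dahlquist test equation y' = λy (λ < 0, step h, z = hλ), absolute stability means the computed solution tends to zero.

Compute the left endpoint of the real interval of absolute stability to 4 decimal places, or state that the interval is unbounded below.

z* = -2.0625.

Set f=λy, z=hλ:
  k1=λy_n ⇒ h·k1=z·y_n;  k2=λ(1+2/3z)y_n ⇒ h·k2=z(1+2/3z)y_n
  y_{n+1}/y_n = 1 + 3/11z + 8/11z(1+2/3z) = 1 + z + 16/33z²
  R(z) = 1 + z + 16/33z².

Find x<0 with |R(x)|<1.
x=-1.06: |R|=0.4848
R=1: x+16/33x²=0 ⇒ x=−33/16=-2.0625; min R=1−1/(4·16/33)=0.4844>−1
Confirm numerically:
  x=-1.971: |R|=0.91256 <1
  x=-1.671: |R|=0.68281 <1
  x=-1.283: |R|=0.51510 <1
  x=-2.645: |R|=1.74701 >1
  x=-2.526: |R|=1.56766 >1
  x=-2.462: |R|=1.47688 >1
Interval (-2.0625, 0).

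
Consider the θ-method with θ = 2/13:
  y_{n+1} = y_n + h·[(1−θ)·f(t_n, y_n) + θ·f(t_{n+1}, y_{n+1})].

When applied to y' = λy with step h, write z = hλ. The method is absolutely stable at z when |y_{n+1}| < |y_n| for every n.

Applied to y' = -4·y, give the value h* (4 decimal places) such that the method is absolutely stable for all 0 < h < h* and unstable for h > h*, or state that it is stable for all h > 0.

(-2.8889,0); λ=-4 ⇒ h* = (26/9)/4 = 0.7222.

Test eqn y'=λy, z=hλ:
  y_{n+1} = y_n + z·[11/13·y_n + 2/13·y_{n+1}] ⇒ (1 − 2/13z)y_{n+1} = (1 + 11/13z)y_n
  so R(z) = (1 + 11/13z)/(1 − 2/13z).

Find x<0 with |R(x)|<1.
x=-0.78: |R|=0.3036
R=−1: 1+11/13x = −1+2/13x ⇒ -9/13x=2 ⇒ x=2/(-9/13)=-2.8889
Confirm numerically:
  x=-2.597: |R|=0.85561 <1
  x=-2.126: |R|=0.60202 <1
  x=-1.986: |R|=0.52121 <1
  x=-1.354: |R|=0.12058 <1
  x=-2.951: |R|=1.02957 >1
  x=-2.947: |R|=1.02768 >1
So |R|<1 on (-2.8889, 0).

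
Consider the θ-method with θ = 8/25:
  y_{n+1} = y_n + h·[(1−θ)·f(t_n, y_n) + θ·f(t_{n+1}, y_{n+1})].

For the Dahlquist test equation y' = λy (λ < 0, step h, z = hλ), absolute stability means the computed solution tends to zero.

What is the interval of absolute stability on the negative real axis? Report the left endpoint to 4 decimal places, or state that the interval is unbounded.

On y'=λy, z=hλ:
  y_{n+1} = y_n + z·[17/25·y_n + 8/25·y_{n+1}] ⇒ (1 − 8/25z)y_{n+1} = (1 + 17/25z)y_n
  so R(z) = (1 + 17/25z)/(1 − 8/25z).

Need |R(x)|<1, x<0.
x=-0.95: |R|=0.2715
R=−1: 1+17/25x = −1+8/25x ⇒ -9/25x=2 ⇒ x=2/(-9/25)=-5.5556
Confirm numerically:
  x=-4.467: |R|=0.83870 <1
  x=-4.032: |R|=0.76051 <1
  x=-3.152: |R|=0.56922 <1
  x=-3.020: |R|=0.53580 <1
  x=-5.970: |R|=1.05126 >1
  x=-5.705: |R|=1.01904 >1
  x=-5.634: |R|=1.01008 >1
Stable set (-5.5556, 0).

z∈(-5.5556,0).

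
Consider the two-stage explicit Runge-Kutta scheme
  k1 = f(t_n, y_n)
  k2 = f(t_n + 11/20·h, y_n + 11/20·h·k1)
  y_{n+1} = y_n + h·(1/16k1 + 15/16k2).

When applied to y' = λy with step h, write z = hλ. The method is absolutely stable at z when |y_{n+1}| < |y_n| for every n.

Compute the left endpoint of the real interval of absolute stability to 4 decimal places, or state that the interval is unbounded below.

left endpoint -1.9394.

Test eqn y'=λy, z=hλ:
  k1=λy_n ⇒ h·k1=z·y_n;  k2=λ(1+11/20z)y_n ⇒ h·k2=z(1+11/20z)y_n
  y_{n+1}/y_n = 1 + 1/16z + 15/16z(1+11/20z) = 1 + z + 33/64z²
  ⇒ R(z) = 1 + z + 33/64z².

Need |R(x)|<1, x<0.
x=-0.56: |R|=0.6017
R=1: x+33/64x²=0 ⇒ x=−64/33=-1.9394; min R=1−1/(4·33/64)=0.5152>−1
Confirm numerically:
  x=-1.914: |R|=0.97494 <1
  x=-1.458: |R|=0.63810 <1
  x=-1.199: |R|=0.54226 <1
  x=-2.396: |R|=1.56411 >1
  x=-2.236: |R|=1.34197 >1
  x=-2.005: |R|=1.06783 >1
So |R|<1 on (-1.9394, 0).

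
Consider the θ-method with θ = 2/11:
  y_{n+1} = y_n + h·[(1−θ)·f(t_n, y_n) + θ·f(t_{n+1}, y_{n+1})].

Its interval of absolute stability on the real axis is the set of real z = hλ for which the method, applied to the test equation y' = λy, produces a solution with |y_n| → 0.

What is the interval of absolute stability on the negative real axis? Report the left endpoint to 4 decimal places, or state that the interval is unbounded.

Set f=λy, z=hλ:
  y_{n+1} = y_n + z·[9/11·y_n + 2/11·y_{n+1}] ⇒ (1 − 2/11z)y_{n+1} = (1 + 9/11z)y_n
  Hence R(z) = (1 + 9/11z)/(1 − 2/11z).

Need |R(x)|<1, x<0.
x=-0.86: |R|=0.2563
R=−1: 1+9/11x = −1+2/11x ⇒ -7/11x=2 ⇒ x=2/(-7/11)=-3.1429
Confirm numerically:
  x=-3.094: |R|=0.98010 <1
  x=-2.637: |R|=0.78241 <1
  x=-2.009: |R|=0.47150 <1
  x=-1.543: |R|=0.20496 <1
  x=-3.588: |R|=1.17143 >1
  x=-3.457: |R|=1.12275 >1
  x=-3.201: |R|=1.02339 >1
Interval (-3.1429, 0).

z∈(-3.1429,0).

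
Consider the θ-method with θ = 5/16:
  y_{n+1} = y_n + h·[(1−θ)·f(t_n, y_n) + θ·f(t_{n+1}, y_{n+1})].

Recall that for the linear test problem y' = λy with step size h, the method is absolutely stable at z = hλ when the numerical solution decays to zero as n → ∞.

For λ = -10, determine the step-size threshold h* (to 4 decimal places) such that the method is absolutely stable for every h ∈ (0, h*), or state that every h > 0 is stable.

With y'=λy (z=hλ):
  y_{n+1} = y_n + z·[11/16·y_n + 5/16·y_{n+1}] ⇒ (1 − 5/16z)y_{n+1} = (1 + 11/16z)y_n
  Hence R(z) = (1 + 11/16z)/(1 − 5/16z).

Boundary: |R(x)|=1, x<0.
x=-1.08: |R|=0.1925
R=−1: 1+11/16x = −1+5/16x ⇒ -3/8x=2 ⇒ x=2/(-3/8)=-5.3333
Confirm numerically:
  x=-4.846: |R|=0.92732 <1
  x=-4.584: |R|=0.88448 <1
  x=-3.012: |R|=0.55158 <1
  x=-5.725: |R|=1.05266 >1
  x=-5.685: |R|=1.04750 >1
  x=-5.627: |R|=1.03992 >1
Interval (-5.3333, 0).

(-5.3333,0); λ=-10 ⇒ h* = (16/3)/10 = 0.5333.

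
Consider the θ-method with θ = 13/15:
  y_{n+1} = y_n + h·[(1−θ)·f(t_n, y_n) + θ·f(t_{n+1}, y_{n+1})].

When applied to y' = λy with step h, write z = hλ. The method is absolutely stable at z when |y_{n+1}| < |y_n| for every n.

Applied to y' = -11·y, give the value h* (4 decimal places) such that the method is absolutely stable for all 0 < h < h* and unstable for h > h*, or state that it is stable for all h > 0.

Set f=λy, z=hλ:
  y_{n+1} = y_n + z·[2/15·y_n + 13/15·y_{n+1}] ⇒ (1 − 13/15z)y_{n+1} = (1 + 2/15z)y_n
  ⇒ R(z) = (1 + 2/15z)/(1 − 13/15z).

Solve |R(x)|<1 on ℝ⁻.
x=-0.54: |R|=0.6322
x=-2: |R|=0.2683
x=-10: |R|=0.0345
x=-100: |R|=0.1407
θ=13/15≥1/2 ⇒ |1+2/15x|<|1−13/15x| ∀x<0 ⇒ unbounded interval.

(−∞, 0) — no finite endpoint. Any h>0 works for λ=-11.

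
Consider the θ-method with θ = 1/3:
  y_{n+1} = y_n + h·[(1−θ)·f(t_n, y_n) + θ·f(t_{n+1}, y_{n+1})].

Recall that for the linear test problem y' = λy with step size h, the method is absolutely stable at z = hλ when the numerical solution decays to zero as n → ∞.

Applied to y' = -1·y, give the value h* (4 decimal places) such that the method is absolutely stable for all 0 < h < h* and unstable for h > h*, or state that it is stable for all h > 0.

With y'=λy (z=hλ):
  y_{n+1} = y_n + z·[2/3·y_n + 1/3·y_{n+1}] ⇒ (1 − 1/3z)y_{n+1} = (1 + 2/3z)y_n
  Hence R(z) = (1 + 2/3z)/(1 − 1/3z).

Need |R(x)|<1, x<0.
x=-1.53: |R|=0.0132
R=−1: 1+2/3x = −1+1/3x ⇒ -1/3x=2 ⇒ x=2/(-1/3)=-6.0000
Confirm numerically:
  x=-4.420: |R|=0.78706 <1
  x=-4.258: |R|=0.75999 <1
  x=-3.093: |R|=0.52290 <1
  x=-2.419: |R|=0.33918 <1
  x=-6.566: |R|=1.05917 >1
  x=-6.071: |R|=1.00783 >1
Interval (-6.0000, 0).

(-6.0000,0); λ=-1 ⇒ h* = (6)/1 = 6.0000.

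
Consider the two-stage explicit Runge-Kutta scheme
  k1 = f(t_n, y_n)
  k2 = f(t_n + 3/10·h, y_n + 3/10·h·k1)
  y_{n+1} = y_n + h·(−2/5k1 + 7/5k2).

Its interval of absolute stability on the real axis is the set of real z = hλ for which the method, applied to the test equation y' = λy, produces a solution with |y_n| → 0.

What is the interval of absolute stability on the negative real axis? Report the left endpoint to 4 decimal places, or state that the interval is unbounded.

(-2.3810, 0).

On y'=λy, z=hλ:
  k1=λy_n ⇒ h·k1=z·y_n;  k2=λ(1+3/10z)y_n ⇒ h·k2=z(1+3/10z)y_n
  y_{n+1}/y_n = 1 − 2/5z + 7/5z(1+3/10z) = 1 + z + 21/50z²
  so R(z) = 1 + z + 21/50z².

Boundary: |R(x)|=1, x<0.
x=-0.66: |R|=0.5230
R=1: x+21/50x²=0 ⇒ x=−50/21=-2.3810; min R=1−1/(4·21/50)=0.4048>−1
Confirm numerically:
  x=-2.161: |R|=0.80037 <1
  x=-1.429: |R|=0.42866 <1
  x=-1.127: |R|=0.40645 <1
  x=-0.976: |R|=0.42408 <1
  x=-2.628: |R|=1.27268 >1
  x=-2.537: |R|=1.16627 >1
  x=-2.498: |R|=1.12280 >1
Interval (-2.3810, 0).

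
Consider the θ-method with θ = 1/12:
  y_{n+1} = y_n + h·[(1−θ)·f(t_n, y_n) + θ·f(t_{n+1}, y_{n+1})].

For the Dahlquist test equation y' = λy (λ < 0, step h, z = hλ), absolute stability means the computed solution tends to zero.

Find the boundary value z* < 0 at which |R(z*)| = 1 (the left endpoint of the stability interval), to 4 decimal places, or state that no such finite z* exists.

Test eqn y'=λy, z=hλ:
  y_{n+1} = y_n + z·[11/12·y_n + 1/12·y_{n+1}] ⇒ (1 − 1/12z)y_{n+1} = (1 + 11/12z)y_n
  R(z) = (1 + 11/12z)/(1 − 1/12z).

Find x<0 with |R(x)|<1.
x=-0.46: |R|=0.5570
R=−1: 1+11/12x = −1+1/12x ⇒ -5/6x=2 ⇒ x=2/(-5/6)=-2.4000
Confirm numerically:
  x=-1.799: |R|=0.56446 <1
  x=-1.386: |R|=0.24249 <1
  x=-1.317: |R|=0.18675 <1
  x=-2.769: |R|=1.24985 >1
  x=-2.636: |R|=1.16125 >1
So |R|<1 on (-2.4000, 0).

left endpoint -2.4000.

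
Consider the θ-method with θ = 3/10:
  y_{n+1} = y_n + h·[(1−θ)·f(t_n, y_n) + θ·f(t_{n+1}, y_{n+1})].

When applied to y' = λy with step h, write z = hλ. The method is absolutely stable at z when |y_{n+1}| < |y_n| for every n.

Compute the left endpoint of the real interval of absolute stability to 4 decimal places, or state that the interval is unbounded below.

Set f=λy, z=hλ:
  y_{n+1} = y_n + z·[7/10·y_n + 3/10·y_{n+1}] ⇒ (1 − 3/10z)y_{n+1} = (1 + 7/10z)y_n
  R(z) = (1 + 7/10z)/(1 − 3/10z).

Find x<0 with |R(x)|<1.
x=-1.28: |R|=0.0751
R=−1: 1+7/10x = −1+3/10x ⇒ -2/5x=2 ⇒ x=2/(-2/5)=-5.0000
Confirm numerically:
  x=-4.769: |R|=0.96199 <1
  x=-4.667: |R|=0.94450 <1
  x=-4.111: |R|=0.84077 <1
  x=-2.125: |R|=0.29771 <1
  x=-5.501: |R|=1.07561 >1
  x=-5.368: |R|=1.05639 >1
  x=-5.059: |R|=1.00937 >1
So |R|<1 on (-5.0000, 0).

z* = -5.0000.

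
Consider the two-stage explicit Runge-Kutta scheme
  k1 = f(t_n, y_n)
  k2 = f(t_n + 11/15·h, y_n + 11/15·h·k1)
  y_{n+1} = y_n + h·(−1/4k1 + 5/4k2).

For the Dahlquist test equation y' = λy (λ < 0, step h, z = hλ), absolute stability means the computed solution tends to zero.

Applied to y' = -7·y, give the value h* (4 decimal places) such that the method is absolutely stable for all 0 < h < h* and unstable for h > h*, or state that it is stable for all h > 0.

(-1.0909,0); λ=-7 ⇒ h* = (12/11)/7 = 0.1558.

Set f=λy, z=hλ:
  k1=λy_n ⇒ h·k1=z·y_n;  k2=λ(1+11/15z)y_n ⇒ h·k2=z(1+11/15z)y_n
  y_{n+1}/y_n = 1 − 1/4z + 5/4z(1+11/15z) = 1 + z + 11/12z²
  Hence R(z) = 1 + z + 11/12z².

Boundary: |R(x)|=1, x<0.
x=-0.38: |R|=0.7524
R=1: x+11/12x²=0 ⇒ x=−12/11=-1.0909; min R=1−1/(4·11/12)=0.7273>−1
Confirm numerically:
  x=-0.837: |R|=0.80519 <1
  x=-0.693: |R|=0.74723 <1
  x=-0.623: |R|=0.73278 <1
  x=-0.533: |R|=0.72741 <1
  x=-1.419: |R|=1.42676 >1
  x=-1.228: |R|=1.15432 >1
Interval (-1.0909, 0).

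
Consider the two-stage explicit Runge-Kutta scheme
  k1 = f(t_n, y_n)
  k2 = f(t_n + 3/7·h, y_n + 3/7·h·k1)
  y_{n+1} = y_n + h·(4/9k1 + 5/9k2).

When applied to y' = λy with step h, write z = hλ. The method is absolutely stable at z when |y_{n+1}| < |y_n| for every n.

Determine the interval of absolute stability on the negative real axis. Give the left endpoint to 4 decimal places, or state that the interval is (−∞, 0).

(-4.2000, 0).

Test eqn y'=λy, z=hλ:
  k1=λy_n ⇒ h·k1=z·y_n;  k2=λ(1+3/7z)y_n ⇒ h·k2=z(1+3/7z)y_n
  y_{n+1}/y_n = 1 + 4/9z + 5/9z(1+3/7z) = 1 + z + 5/21z²
  so R(z) = 1 + z + 5/21z².

Boundary: |R(x)|=1, x<0.
x=-0.9: |R|=0.2929
R=1: x+5/21x²=0 ⇒ x=−21/5=-4.2000; min R=1−1/(4·5/21)=-0.0500>−1
Confirm numerically:
  x=-3.355: |R|=0.32501 <1
  x=-2.841: |R|=0.08073 <1
  x=-1.766: |R|=0.02344 <1
  x=-4.719: |R|=1.58313 >1
  x=-4.680: |R|=1.53486 >1
  x=-4.300: |R|=1.10238 >1
Interval (-4.2000, 0).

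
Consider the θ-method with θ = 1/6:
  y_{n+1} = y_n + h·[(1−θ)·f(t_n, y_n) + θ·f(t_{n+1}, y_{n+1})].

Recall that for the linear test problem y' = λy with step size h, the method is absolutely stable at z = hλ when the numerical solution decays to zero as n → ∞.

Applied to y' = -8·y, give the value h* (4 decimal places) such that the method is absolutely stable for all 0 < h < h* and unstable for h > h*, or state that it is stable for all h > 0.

(-3.0000,0); λ=-8 ⇒ h* = (3)/8 = 0.3750.

Test eqn y'=λy, z=hλ:
  y_{n+1} = y_n + z·[5/6·y_n + 1/6·y_{n+1}] ⇒ (1 − 1/6z)y_{n+1} = (1 + 5/6z)y_n
  ⇒ R(z) = (1 + 5/6z)/(1 − 1/6z).

Boundary: |R(x)|=1, x<0.
x=-0.89: |R|=0.2250
R=−1: 1+5/6x = −1+1/6x ⇒ -2/3x=2 ⇒ x=2/(-2/3)=-3.0000
Confirm numerically:
  x=-2.056: |R|=0.53128 <1
  x=-2.044: |R|=0.52461 <1
  x=-1.641: |R|=0.28857 <1
  x=-1.358: |R|=0.10737 <1
  x=-3.578: |R|=1.24139 >1
  x=-3.396: |R|=1.16858 >1
  x=-3.181: |R|=1.07886 >1
So |R|<1 on (-3.0000, 0).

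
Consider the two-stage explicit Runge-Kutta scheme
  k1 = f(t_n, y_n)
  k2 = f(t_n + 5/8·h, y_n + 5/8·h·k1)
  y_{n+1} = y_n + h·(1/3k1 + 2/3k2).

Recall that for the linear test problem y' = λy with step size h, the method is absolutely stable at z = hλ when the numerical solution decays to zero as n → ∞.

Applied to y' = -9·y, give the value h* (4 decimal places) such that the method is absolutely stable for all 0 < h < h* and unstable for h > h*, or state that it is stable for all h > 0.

Set f=λy, z=hλ:
  k1=λy_n ⇒ h·k1=z·y_n;  k2=λ(1+5/8z)y_n ⇒ h·k2=z(1+5/8z)y_n
  y_{n+1}/y_n = 1 + 1/3z + 2/3z(1+5/8z) = 1 + z + 5/12z²
  ⇒ R(z) = 1 + z + 5/12z².

Solve |R(x)|<1 on ℝ⁻.
x=-0.55: |R|=0.5760
R=1: x+5/12x²=0 ⇒ x=−12/5=-2.4000; min R=1−1/(4·5/12)=0.4000>−1
Confirm numerically:
  x=-2.299: |R|=0.90325 <1
  x=-2.085: |R|=0.72634 <1
  x=-2.013: |R|=0.67540 <1
  x=-2.996: |R|=1.74401 >1
  x=-2.806: |R|=1.47468 >1
  x=-2.756: |R|=1.40881 >1
Interval (-2.4000, 0).

(-2.4000,0); λ=-9 ⇒ h* = (12/5)/9 = 0.2667.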